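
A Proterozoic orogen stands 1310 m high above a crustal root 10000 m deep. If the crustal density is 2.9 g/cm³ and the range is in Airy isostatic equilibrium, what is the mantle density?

Airy balance: ρ_c h = (ρ_m − ρ_c) r → ρ_m = ρ_c (1 + h/r).
ρ_m = 2.9 × (1 + 1310 m/10000 m) = 3.28 g/cm³.

3.28 g/cm³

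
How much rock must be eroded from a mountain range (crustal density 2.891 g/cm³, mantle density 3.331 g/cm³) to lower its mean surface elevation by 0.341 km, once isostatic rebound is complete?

2.58 km

Net drop Δ = e − u = e − e ρ_c/ρ_m = e (ρ_m − ρ_c)/ρ_m.
e = Δ ρ_m/(ρ_m − ρ_c) = 0.341 km × 3.331/0.44 = 2.58 km.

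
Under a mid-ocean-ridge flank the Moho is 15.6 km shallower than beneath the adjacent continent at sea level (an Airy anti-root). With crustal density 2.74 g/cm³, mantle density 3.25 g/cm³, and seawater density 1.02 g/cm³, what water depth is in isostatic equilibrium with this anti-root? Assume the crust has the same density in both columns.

Replacing a thickness d of crust by seawater at the top must be balanced by replacing crust with mantle at the base: d (ρ_c − ρ_w) = a (ρ_m − ρ_c).
d = a (ρ_m − ρ_c)/(ρ_c − ρ_w) = 15.6 km × 0.51/1.72 = 4.63 km.

4.63 km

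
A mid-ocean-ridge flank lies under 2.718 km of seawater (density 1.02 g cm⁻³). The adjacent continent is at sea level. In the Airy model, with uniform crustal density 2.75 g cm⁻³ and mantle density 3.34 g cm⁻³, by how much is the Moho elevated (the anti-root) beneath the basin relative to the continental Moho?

Equating mass per unit area of the two columns: replacing crust with seawater at the top is compensated by replacing crust with mantle at the base: d (ρ_c − ρ_w) = a (ρ_m − ρ_c).
a = d (ρ_c − ρ_w)/(ρ_m − ρ_c) = 2.718 km × 1.73/0.59 = 7.97 km.

7.97 km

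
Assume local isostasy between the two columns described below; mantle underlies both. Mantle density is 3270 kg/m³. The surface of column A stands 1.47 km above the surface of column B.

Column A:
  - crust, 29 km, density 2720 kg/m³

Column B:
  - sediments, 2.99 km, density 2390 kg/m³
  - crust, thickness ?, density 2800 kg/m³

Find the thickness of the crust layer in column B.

Take the compensation level at the base of the deeper column (depth z_c below the surface of column A) and equate Σ ρ_i t_i down to z_c; mantle fills any gap and the z_c terms cancel.
Column A: 29×2720 + (z_c − 29)×3270
Column B: 1.47×0 + 2.99×2390 + x×2800 + (z_c − 1.47 − 2.99 − x)×3270
The z_c×3270 term appears on both sides and cancels. Collect the known terms of each column as K = Σ(ρt)_known − 3270 × (depth of known layers): K_A = 78880 − 3270×29 = −15950; K_B = 7146.1 − 3270×(1.47 + 2.99) = −7438.1.
Balance: K_A = K_B − x×(3270 − 2800), so x = (K_B − K_A)/(3270 − 2800) = 8511.9/470 = 18.1 km.

18.1 km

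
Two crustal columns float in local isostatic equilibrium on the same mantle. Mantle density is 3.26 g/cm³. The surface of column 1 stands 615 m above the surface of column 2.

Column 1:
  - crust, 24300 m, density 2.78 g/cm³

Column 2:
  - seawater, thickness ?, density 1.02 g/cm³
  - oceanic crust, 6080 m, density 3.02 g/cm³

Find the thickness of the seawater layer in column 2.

3660 m

Take the compensation level at the base of the deeper column (depth z_c below the surface of column 1) and equate Σ ρ_i t_i down to z_c; mantle fills any gap and the z_c terms cancel.
Column 1: 24300×2.78 + (z_c − 24300)×3.26
Column 2: 615×0 + x×1.02 + 6080×3.02 + (z_c − 615 − 6080 − x)×3.26
The z_c×3.26 term appears on both sides and cancels. Collect the known terms of each column as K = Σ(ρt)_known − 3.26 × (depth of known layers): K_1 = 67554 − 3.26×24300 = −11664; K_2 = 18361.6 − 3.26×(615 + 6080) = −3464.1.
Balance: K_1 = K_2 − x×(3.26 − 1.02), so x = (K_2 − K_1)/(3.26 − 1.02) = 8199.9/2.24 = 3660 m.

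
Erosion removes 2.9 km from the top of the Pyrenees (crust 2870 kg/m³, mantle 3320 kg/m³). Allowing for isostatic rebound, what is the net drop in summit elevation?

Rebound u = e ρ_c/ρ_m = 2.9 km × 2870/3320 = 2.507 km.
Net surface drop = e − u = 2.9 km − 2.507 km = e (ρ_m − ρ_c)/ρ_m = 0.393 km.

0.393 km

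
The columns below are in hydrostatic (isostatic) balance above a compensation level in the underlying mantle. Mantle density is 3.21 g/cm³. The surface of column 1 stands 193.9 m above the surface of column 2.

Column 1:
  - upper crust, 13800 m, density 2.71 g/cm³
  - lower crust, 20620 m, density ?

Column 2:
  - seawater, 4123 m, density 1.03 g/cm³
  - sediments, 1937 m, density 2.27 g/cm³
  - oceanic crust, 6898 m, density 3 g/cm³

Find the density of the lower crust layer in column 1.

2.92 g/cm³

Take the compensation level at the base of the deeper column (depth z_c below the surface of column 1) and equate Σ ρ_i t_i down to z_c; mantle fills any gap and the z_c terms cancel.
Column 1: 13800×2.71 + 20620×ρ + (z_c − 34420)×3.21
Column 2: 193.9×0 + 4123×1.03 + 1937×2.27 + 6898×3 + (z_c − 193.9 − 12958)×3.21
The z_c×3.21 term appears on both sides and cancels. Collect the known terms of each column as K = Σ(ρt)_known − 3.21 × (depth of known layers): K_1 = 37398 − 3.21×34420 = −73090.2; K_2 = 29337.68 − 3.21×(193.9 + 12958) = −12879.919.
Balance: K_1 + 20620×ρ = K_2, so ρ = (K_2 − K_1)/20620 = 60210.3/20620 = 2.92 g/cm³.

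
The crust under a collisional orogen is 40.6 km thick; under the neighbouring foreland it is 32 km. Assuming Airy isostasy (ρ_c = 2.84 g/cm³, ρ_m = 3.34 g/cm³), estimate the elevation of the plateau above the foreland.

Excess crust Δ = 40.6 km − 32 km = 8.6 km, split between elevation h and root r with h + r = Δ.
Airy balance ρ_c h = (ρ_m − ρ_c) r gives r = h ρ_c/(ρ_m − ρ_c), so h (1 + ρ_c/(ρ_m − ρ_c)) = Δ, i.e. h = Δ (ρ_m − ρ_c)/ρ_m.
h = 8.6 km × 0.5/3.34 = 1.29 km.

1.29 km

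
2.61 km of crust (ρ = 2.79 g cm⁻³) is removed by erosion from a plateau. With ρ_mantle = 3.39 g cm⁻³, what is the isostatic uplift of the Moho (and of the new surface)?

2.15 km

Unloading: uplift u = e ρ_c/ρ_m = 2.61 km × 2.79/3.39 = 2.15 km.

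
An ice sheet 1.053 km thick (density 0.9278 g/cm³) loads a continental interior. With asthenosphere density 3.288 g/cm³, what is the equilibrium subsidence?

0.297 km

In Airy isostatic equilibrium: the ice load ρ_ice t is balanced by mantle displaced below, ρ_m s.
s = t ρ_ice / ρ_m = 1.053 km × 0.9278/3.288 = 0.297 km.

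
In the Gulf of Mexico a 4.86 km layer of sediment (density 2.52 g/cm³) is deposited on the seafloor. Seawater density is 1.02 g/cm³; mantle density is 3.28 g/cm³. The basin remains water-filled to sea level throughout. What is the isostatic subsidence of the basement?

Submarine loading: the sediment displaces seawater, and the subsidence is in turn flooded, so s (ρ_m − ρ_w) = t (ρ_sed − ρ_w).
s = 4.86 km × (2.52 − 1.02) / (3.28 − 1.02) = 3.23 km.

3.23 km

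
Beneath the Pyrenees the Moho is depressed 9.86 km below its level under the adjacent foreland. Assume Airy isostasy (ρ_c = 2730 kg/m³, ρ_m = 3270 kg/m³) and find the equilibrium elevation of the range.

1.95 km

By Archimedes' principle applied to the lithosphere: ρ_c h = (ρ_m − ρ_c) r.
h = r (ρ_m − ρ_c) / ρ_c = 9.86 km × (3270 − 2730) / 2730 = 1.95 km.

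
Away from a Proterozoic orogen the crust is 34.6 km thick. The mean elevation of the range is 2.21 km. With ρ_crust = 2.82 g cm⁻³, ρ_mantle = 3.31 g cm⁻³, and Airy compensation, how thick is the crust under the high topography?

49.5 km

Root depth r = h ρ_c / (ρ_m − ρ_c) = 2.21 km × 2.82 / 0.49 = 12.72 km.
Total thickness = T + h + r = 34.6 km + 2.21 km + 12.72 km = 49.5 km.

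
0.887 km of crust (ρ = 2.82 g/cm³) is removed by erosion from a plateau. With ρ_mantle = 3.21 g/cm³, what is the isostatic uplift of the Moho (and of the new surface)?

0.779 km

Unloading: uplift u = e ρ_c/ρ_m = 0.887 km × 2.82/3.21 = 0.779 km.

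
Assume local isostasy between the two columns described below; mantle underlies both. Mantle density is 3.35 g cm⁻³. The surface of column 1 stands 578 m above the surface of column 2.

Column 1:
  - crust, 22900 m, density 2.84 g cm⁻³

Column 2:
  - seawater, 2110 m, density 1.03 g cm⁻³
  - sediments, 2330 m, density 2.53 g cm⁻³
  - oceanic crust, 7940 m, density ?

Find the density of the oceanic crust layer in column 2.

Take the compensation level at the base of the deeper column (depth z_c below the surface of column 1) and equate Σ ρ_i t_i down to z_c; mantle fills any gap and the z_c terms cancel.
Column 1: 22900×2.84 + (z_c − 22900)×3.35
Column 2: 578×0 + 2110×1.03 + 2330×2.53 + 7940×ρ + (z_c − 578 − 12380)×3.35
The z_c×3.35 term appears on both sides and cancels. Collect the known terms of each column as K = Σ(ρt)_known − 3.35 × (depth of known layers): K_1 = 65036 − 3.35×22900 = −11679; K_2 = 8068.2 − 3.35×(578 + 12380) = −35341.1.
Balance: K_1 = K_2 + 7940×ρ, so ρ = (K_1 − K_2)/7940 = 23662.1/7940 = 2.98 g cm⁻³.

2.98 g cm⁻³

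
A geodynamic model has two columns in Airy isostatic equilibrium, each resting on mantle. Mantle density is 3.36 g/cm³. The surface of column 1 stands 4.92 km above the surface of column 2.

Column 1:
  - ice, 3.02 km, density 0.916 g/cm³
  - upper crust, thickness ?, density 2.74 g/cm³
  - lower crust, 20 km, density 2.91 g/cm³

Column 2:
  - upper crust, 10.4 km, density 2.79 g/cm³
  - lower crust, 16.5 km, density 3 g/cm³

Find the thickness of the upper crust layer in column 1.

Take the compensation level at the base of the deeper column (depth z_c below the surface of column 1) and equate Σ ρ_i t_i down to z_c; mantle fills any gap and the z_c terms cancel.
Column 1: 3.02×0.916 + x×2.74 + 20×2.91 + (z_c − 23.02 − x)×3.36
Column 2: 4.92×0 + 10.4×2.79 + 16.5×3 + (z_c − 4.92 − 26.9)×3.36
The z_c×3.36 term appears on both sides and cancels. Collect the known terms of each column as K = Σ(ρt)_known − 3.36 × (depth of known layers): K_1 = 60.96632 − 3.36×23.02 = −16.38088; K_2 = 78.516 − 3.36×(4.92 + 26.9) = −28.3992.
Balance: K_1 − x×(3.36 − 2.74) = K_2, so x = (K_1 − K_2)/(3.36 − 2.74) = 12.0183/0.62 = 19.4 km.

19.4 km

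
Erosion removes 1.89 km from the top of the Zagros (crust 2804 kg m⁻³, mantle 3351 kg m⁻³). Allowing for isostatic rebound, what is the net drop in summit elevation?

Rebound u = e ρ_c/ρ_m = 1.89 km × 2804/3351 = 1.581 km.
Net surface drop = e − u = 1.89 km − 1.581 km = e (ρ_m − ρ_c)/ρ_m = 0.309 km.

0.309 km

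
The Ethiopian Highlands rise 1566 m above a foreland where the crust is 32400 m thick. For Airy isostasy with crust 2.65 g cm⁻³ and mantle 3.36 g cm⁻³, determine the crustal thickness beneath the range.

Root depth r = h ρ_c / (ρ_m − ρ_c) = 1566 m × 2.65 / 0.71 = 5845 m.
Total thickness = T + h + r = 32400 m + 1566 m + 5845 m = 39800 m.

39800 m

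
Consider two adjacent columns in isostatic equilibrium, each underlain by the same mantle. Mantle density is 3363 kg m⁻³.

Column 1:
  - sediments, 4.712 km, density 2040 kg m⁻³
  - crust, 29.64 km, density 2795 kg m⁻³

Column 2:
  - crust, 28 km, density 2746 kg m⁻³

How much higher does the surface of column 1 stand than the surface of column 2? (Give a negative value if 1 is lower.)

For any compensation level in the mantle, the mantle terms cancel and isostasy reduces to e = (Σt_1 − Σt_2) − (Σ(ρt)_1 − Σ(ρt)_2) / ρ_m.
Σt_1 = 34.352 km; Σt_2 = 28 km; Σ(ρt)_1 = 92456.28; Σ(ρt)_2 = 76888 (in km·kg m⁻³).
e = (34.352 − 28) − (92456.28 − 76888) / 3363 = 1.72 km.

1.72 km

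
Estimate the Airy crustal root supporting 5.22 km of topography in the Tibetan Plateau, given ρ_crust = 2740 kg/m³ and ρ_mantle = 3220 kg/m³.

In Airy isostatic equilibrium: the weight of the topography is balanced by the buoyancy of the root, ρ_c h = (ρ_m − ρ_c) r.
r = h · ρ_c / (ρ_m − ρ_c) = 5.22 km × 2740 / (3220 − 2740) = 29.8 km.

29.8 km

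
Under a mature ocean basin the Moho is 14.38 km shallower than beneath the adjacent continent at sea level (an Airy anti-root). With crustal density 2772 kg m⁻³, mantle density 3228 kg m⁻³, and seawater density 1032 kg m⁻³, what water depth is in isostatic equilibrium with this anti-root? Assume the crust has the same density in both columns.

Replacing a thickness d of crust by seawater at the top must be balanced by replacing crust with mantle at the base: d (ρ_c − ρ_w) = a (ρ_m − ρ_c).
d = a (ρ_m − ρ_c)/(ρ_c − ρ_w) = 14.38 km × 456/1740 = 3.77 km.

3.77 km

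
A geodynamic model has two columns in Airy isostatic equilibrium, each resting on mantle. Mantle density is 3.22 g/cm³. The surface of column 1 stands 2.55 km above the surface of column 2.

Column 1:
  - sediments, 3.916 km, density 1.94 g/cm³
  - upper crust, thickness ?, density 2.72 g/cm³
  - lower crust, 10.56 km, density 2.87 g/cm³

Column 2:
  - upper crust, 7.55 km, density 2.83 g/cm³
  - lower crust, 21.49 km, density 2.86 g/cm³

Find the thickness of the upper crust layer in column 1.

Take the compensation level at the base of the deeper column (depth z_c below the surface of column 1) and equate Σ ρ_i t_i down to z_c; mantle fills any gap and the z_c terms cancel.
Column 1: 3.916×1.94 + x×2.72 + 10.56×2.87 + (z_c − 14.476 − x)×3.22
Column 2: 2.55×0 + 7.55×2.83 + 21.49×2.86 + (z_c − 2.55 − 29.04)×3.22
The z_c×3.22 term appears on both sides and cancels. Collect the known terms of each column as K = Σ(ρt)_known − 3.22 × (depth of known layers): K_1 = 37.90424 − 3.22×14.476 = −8.70848; K_2 = 82.8279 − 3.22×(2.55 + 29.04) = −18.8919.
Balance: K_1 − x×(3.22 − 2.72) = K_2, so x = (K_1 − K_2)/(3.22 − 2.72) = 10.1834/0.5 = 20.4 km.

20.4 km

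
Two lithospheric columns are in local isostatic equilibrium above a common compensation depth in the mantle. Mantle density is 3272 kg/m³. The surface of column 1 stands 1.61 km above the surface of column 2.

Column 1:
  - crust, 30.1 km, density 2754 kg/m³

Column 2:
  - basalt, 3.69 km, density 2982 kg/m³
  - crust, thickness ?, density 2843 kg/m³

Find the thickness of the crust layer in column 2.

Take the compensation level at the base of the deeper column (depth z_c below the surface of column 1) and equate Σ ρ_i t_i down to z_c; mantle fills any gap and the z_c terms cancel.
Column 1: 30.1×2754 + (z_c − 30.1)×3272
Column 2: 1.61×0 + 3.69×2982 + x×2843 + (z_c − 1.61 − 3.69 − x)×3272
The z_c×3272 term appears on both sides and cancels. Collect the known terms of each column as K = Σ(ρt)_known − 3272 × (depth of known layers): K_1 = 82895.4 − 3272×30.1 = −15591.8; K_2 = 11003.58 − 3272×(1.61 + 3.69) = −6338.02.
Balance: K_1 = K_2 − x×(3272 − 2843), so x = (K_2 − K_1)/(3272 − 2843) = 9253.78/429 = 21.6 km.

21.6 km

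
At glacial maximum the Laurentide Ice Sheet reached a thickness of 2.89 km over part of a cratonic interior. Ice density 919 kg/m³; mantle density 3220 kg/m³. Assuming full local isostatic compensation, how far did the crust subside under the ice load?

By Archimedes' principle applied to the lithosphere: the ice load ρ_ice t is balanced by mantle displaced below, ρ_m s.
s = t ρ_ice / ρ_m = 2.89 km × 919/3220 = 0.825 km.

0.825 km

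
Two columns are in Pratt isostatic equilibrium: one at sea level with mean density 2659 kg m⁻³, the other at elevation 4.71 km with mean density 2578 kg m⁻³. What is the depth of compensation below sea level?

ρ_ref D = ρ (D + h) → D (ρ_ref − ρ) = ρ h.
D = ρ h/(ρ_ref − ρ) = 2578 × 4.71 km/(2659 − 2578) = 150 km.

150 km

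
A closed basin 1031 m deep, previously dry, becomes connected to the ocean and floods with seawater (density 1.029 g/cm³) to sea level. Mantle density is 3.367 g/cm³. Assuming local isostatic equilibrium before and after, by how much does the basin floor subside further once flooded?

454 m

After flooding the water column is d + s deep. Its weight must equal the weight of mantle displaced by the extra subsidence s: (d + s) ρ_w = s ρ_m.
s = d ρ_w / (ρ_m − ρ_w) = 1031 m × 1.029/(3.367 − 1.029) = 454 m.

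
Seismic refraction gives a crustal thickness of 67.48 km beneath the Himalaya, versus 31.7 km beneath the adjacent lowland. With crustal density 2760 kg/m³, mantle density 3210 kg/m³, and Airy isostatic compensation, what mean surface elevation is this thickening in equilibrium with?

5.02 km

Excess crust Δ = 67.48 km − 31.7 km = 35.78 km, split between elevation h and root r with h + r = Δ.
Airy balance ρ_c h = (ρ_m − ρ_c) r gives r = h ρ_c/(ρ_m − ρ_c), so h (1 + ρ_c/(ρ_m − ρ_c)) = Δ, i.e. h = Δ (ρ_m − ρ_c)/ρ_m.
h = 35.78 km × 450/3210 = 5.02 km.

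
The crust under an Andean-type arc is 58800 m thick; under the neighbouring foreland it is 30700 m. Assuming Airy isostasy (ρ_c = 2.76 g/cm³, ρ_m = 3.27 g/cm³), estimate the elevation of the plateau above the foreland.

Excess crust Δ = 58800 m − 30700 m = 28100 m, split between elevation h and root r with h + r = Δ.
Airy balance ρ_c h = (ρ_m − ρ_c) r gives r = h ρ_c/(ρ_m − ρ_c), so h (1 + ρ_c/(ρ_m − ρ_c)) = Δ, i.e. h = Δ (ρ_m − ρ_c)/ρ_m.
h = 28100 m × 0.51/3.27 = 4380 m.

4380 m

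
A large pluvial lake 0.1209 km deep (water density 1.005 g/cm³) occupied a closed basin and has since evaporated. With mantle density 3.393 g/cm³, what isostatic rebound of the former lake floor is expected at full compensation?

0.0358 km

u = d ρ_w/ρ_m = 0.1209 km × 1.005/3.393 = 0.0358 km.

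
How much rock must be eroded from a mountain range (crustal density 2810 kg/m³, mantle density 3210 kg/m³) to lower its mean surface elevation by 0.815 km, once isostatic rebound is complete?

6.54 km

Net drop Δ = e − u = e − e ρ_c/ρ_m = e (ρ_m − ρ_c)/ρ_m.
e = Δ ρ_m/(ρ_m − ρ_c) = 0.815 km × 3210/400 = 6.54 km.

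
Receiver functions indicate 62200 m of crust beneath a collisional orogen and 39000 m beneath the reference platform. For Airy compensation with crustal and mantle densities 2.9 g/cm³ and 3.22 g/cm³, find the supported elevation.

2310 m

Excess crust Δ = 62200 m − 39000 m = 23200 m, split between elevation h and root r with h + r = Δ.
Airy balance ρ_c h = (ρ_m − ρ_c) r gives r = h ρ_c/(ρ_m − ρ_c), so h (1 + ρ_c/(ρ_m − ρ_c)) = Δ, i.e. h = Δ (ρ_m − ρ_c)/ρ_m.
h = 23200 m × 0.32/3.22 = 2310 m.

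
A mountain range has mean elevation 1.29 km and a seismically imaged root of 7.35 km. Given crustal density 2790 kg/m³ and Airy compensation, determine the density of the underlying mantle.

Airy balance: ρ_c h = (ρ_m − ρ_c) r → ρ_m = ρ_c (1 + h/r).
ρ_m = 2790 × (1 + 1.29 km/7.35 km) = 3280 kg/m³.

3280 kg/m³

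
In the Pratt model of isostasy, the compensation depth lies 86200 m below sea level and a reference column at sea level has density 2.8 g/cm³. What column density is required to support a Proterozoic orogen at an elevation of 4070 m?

2.67 g/cm³

Pratt balance: ρ_ref D = ρ (D + h).
ρ = ρ_ref D/(D + h) = 2.8 × 86200 m/(86200 m + 4070 m) = 2.67 g/cm³.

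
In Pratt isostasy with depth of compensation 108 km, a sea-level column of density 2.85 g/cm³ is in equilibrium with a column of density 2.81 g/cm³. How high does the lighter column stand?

ρ_ref D = ρ (D + h) → h = D (ρ_ref − ρ)/ρ.
h = 108 km × (2.85 − 2.81)/2.81 = 1.54 km.

1.54 km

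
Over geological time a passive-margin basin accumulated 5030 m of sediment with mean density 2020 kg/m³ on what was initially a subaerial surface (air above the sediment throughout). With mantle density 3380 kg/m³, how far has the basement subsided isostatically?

Subaerial load: s = t ρ_sed / ρ_m = 5030 m × 2020/3380 = 3010 m.

3010 m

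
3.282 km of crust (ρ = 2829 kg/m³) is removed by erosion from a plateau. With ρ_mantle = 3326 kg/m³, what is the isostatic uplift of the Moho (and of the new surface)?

2.79 km

Unloading: uplift u = e ρ_c/ρ_m = 3.282 km × 2829/3326 = 2.79 km.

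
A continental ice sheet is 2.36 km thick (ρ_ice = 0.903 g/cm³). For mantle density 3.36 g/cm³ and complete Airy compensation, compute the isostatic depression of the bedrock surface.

0.634 km

By Archimedes' principle applied to the lithosphere: the ice load ρ_ice t is balanced by mantle displaced below, ρ_m s.
s = t ρ_ice / ρ_m = 2.36 km × 0.903/3.36 = 0.634 km.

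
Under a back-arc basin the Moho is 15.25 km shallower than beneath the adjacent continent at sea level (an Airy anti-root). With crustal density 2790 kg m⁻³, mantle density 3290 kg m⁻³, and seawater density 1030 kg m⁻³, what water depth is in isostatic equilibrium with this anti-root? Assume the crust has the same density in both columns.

Replacing a thickness d of crust by seawater at the top must be balanced by replacing crust with mantle at the base: d (ρ_c − ρ_w) = a (ρ_m − ρ_c).
d = a (ρ_m − ρ_c)/(ρ_c − ρ_w) = 15.25 km × 500/1760 = 4.33 km.

4.33 km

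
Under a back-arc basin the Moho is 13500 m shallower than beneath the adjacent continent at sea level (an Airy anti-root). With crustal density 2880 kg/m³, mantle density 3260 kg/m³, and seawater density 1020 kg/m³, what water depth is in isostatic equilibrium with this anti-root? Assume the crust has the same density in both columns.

2760 m

Replacing a thickness d of crust by seawater at the top must be balanced by replacing crust with mantle at the base: d (ρ_c − ρ_w) = a (ρ_m − ρ_c).
d = a (ρ_m − ρ_c)/(ρ_c − ρ_w) = 13500 m × 380/1860 = 2760 m.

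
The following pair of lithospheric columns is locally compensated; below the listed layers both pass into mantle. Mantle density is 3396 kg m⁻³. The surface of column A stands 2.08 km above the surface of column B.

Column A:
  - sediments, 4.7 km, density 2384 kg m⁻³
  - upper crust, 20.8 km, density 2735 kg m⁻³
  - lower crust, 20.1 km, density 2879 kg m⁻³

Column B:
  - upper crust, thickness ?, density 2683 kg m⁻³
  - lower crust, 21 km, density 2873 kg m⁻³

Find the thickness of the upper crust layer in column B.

15.2 km

Take the compensation level at the base of the deeper column (depth z_c below the surface of column A) and equate Σ ρ_i t_i down to z_c; mantle fills any gap and the z_c terms cancel.
Column A: 4.7×2384 + 20.8×2735 + 20.1×2879 + (z_c − 45.6)×3396
Column B: 2.08×0 + x×2683 + 21×2873 + (z_c − 2.08 − 21 − x)×3396
The z_c×3396 term appears on both sides and cancels. Collect the known terms of each column as K = Σ(ρt)_known − 3396 × (depth of known layers): K_A = 125960.7 − 3396×45.6 = −28896.9; K_B = 60333 − 3396×(2.08 + 21) = −18046.68.
Balance: K_A = K_B − x×(3396 − 2683), so x = (K_B − K_A)/(3396 − 2683) = 10850.2/713 = 15.2 km.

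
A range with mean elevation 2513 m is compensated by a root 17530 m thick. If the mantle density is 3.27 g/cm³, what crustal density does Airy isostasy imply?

ρ_c h = (ρ_m − ρ_c) r → ρ_c (h + r) = ρ_m r → ρ_c = ρ_m r / (h + r).
ρ_c = 3.27 × 17530 m / (2513 m + 17530 m) = 2.86 g/cm³.

2.86 g/cm³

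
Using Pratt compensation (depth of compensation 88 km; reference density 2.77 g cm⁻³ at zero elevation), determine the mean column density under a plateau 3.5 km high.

2.66 g cm⁻³

Pratt balance: ρ_ref D = ρ (D + h).
ρ = ρ_ref D/(D + h) = 2.77 × 88 km/(88 km + 3.5 km) = 2.66 g cm⁻³.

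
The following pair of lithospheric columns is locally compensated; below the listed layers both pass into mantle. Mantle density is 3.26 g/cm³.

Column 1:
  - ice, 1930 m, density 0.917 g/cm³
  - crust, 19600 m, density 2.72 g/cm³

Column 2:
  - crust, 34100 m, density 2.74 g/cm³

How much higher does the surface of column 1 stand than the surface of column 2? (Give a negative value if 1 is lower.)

For any compensation level in the mantle, the mantle terms cancel and isostasy reduces to e = (Σt_1 − Σt_2) − (Σ(ρt)_1 − Σ(ρt)_2) / ρ_m.
Σt_1 = 21530 m; Σt_2 = 34100 m; Σ(ρt)_1 = 55081.81; Σ(ρt)_2 = 93434 (in m·g/cm³).
e = (21530 − 34100) − (55081.81 − 93434) / 3.26 = −806 m.

−806 m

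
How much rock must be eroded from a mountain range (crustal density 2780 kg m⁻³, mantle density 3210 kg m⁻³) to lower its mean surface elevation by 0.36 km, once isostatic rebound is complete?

Net drop Δ = e − u = e − e ρ_c/ρ_m = e (ρ_m − ρ_c)/ρ_m.
e = Δ ρ_m/(ρ_m − ρ_c) = 0.36 km × 3210/430 = 2.69 km.

2.69 km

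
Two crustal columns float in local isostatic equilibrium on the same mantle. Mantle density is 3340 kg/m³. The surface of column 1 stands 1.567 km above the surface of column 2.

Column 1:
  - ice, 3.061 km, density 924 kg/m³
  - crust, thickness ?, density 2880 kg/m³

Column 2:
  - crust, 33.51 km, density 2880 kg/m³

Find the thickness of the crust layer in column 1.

28.8 km

Take the compensation level at the base of the deeper column (depth z_c below the surface of column 1) and equate Σ ρ_i t_i down to z_c; mantle fills any gap and the z_c terms cancel.
Column 1: 3.061×924 + x×2880 + (z_c − 3.061 − x)×3340
Column 2: 1.567×0 + 33.51×2880 + (z_c − 1.567 − 33.51)×3340
The z_c×3340 term appears on both sides and cancels. Collect the known terms of each column as K = Σ(ρt)_known − 3340 × (depth of known layers): K_1 = 2828.364 − 3340×3.061 = −7395.376; K_2 = 96508.8 − 3340×(1.567 + 33.51) = −20648.38.
Balance: K_1 − x×(3340 − 2880) = K_2, so x = (K_1 − K_2)/(3340 − 2880) = 13253/460 = 28.8 km.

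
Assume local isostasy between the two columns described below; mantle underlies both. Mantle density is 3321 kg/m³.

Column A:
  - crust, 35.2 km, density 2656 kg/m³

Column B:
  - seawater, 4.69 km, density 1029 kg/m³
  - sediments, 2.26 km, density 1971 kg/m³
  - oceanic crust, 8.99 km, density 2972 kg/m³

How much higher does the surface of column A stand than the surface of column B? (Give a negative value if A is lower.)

For any compensation level in the mantle, the mantle terms cancel and isostasy reduces to e = (Σt_A − Σt_B) − (Σ(ρt)_A − Σ(ρt)_B) / ρ_m.
Σt_A = 35.2 km; Σt_B = 15.94 km; Σ(ρt)_A = 93491.2; Σ(ρt)_B = 35998.75 (in km·kg/m³).
e = (35.2 − 15.94) − (93491.2 − 35998.75) / 3321 = 1.95 km.

1.95 km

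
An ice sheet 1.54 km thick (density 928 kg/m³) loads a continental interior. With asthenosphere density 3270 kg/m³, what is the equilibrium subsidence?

0.437 km

For local isostatic compensation: the ice load ρ_ice t is balanced by mantle displaced below, ρ_m s.
s = t ρ_ice / ρ_m = 1.54 km × 928/3270 = 0.437 km.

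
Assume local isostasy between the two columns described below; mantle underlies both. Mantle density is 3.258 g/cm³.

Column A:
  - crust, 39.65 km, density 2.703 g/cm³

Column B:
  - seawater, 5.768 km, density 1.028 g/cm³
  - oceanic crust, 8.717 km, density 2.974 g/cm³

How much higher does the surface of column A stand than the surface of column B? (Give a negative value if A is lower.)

For any compensation level in the mantle, the mantle terms cancel and isostasy reduces to e = (Σt_A − Σt_B) − (Σ(ρt)_A − Σ(ρt)_B) / ρ_m.
Σt_A = 39.65 km; Σt_B = 14.485 km; Σ(ρt)_A = 107.17395; Σ(ρt)_B = 31.853862 (in km·g/cm³).
e = (39.65 − 14.485) − (107.17395 − 31.853862) / 3.258 = 2.05 km.

2.05 km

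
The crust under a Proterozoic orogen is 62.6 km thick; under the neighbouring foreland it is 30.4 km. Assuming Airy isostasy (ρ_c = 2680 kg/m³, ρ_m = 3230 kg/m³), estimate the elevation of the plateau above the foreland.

Excess crust Δ = 62.6 km − 30.4 km = 32.2 km, split between elevation h and root r with h + r = Δ.
Airy balance ρ_c h = (ρ_m − ρ_c) r gives r = h ρ_c/(ρ_m − ρ_c), so h (1 + ρ_c/(ρ_m − ρ_c)) = Δ, i.e. h = Δ (ρ_m − ρ_c)/ρ_m.
h = 32.2 km × 550/3230 = 5.48 km.

5.48 km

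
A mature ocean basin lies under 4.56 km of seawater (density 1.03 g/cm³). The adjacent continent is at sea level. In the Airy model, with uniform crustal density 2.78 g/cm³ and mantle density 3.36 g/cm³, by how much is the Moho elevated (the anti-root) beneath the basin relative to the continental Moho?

By Archimedes' principle applied to the lithosphere: replacing crust with seawater at the top is compensated by replacing crust with mantle at the base: d (ρ_c − ρ_w) = a (ρ_m − ρ_c).
a = d (ρ_c − ρ_w)/(ρ_m − ρ_c) = 4.56 km × 1.75/0.58 = 13.8 km.

13.8 km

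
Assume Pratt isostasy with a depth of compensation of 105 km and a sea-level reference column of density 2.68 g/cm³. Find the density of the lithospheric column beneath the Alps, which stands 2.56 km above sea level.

2.62 g/cm³

Pratt balance: ρ_ref D = ρ (D + h).
ρ = ρ_ref D/(D + h) = 2.68 × 105 km/(105 km + 2.56 km) = 2.62 g/cm³.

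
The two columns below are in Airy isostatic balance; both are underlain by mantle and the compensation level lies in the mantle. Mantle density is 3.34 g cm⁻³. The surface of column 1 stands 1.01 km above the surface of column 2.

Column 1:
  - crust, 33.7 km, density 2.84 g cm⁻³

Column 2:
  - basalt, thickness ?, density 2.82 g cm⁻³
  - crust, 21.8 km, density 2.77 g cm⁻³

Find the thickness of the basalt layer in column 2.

Take the compensation level at the base of the deeper column (depth z_c below the surface of column 1) and equate Σ ρ_i t_i down to z_c; mantle fills any gap and the z_c terms cancel.
Column 1: 33.7×2.84 + (z_c − 33.7)×3.34
Column 2: 1.01×0 + x×2.82 + 21.8×2.77 + (z_c − 1.01 − 21.8 − x)×3.34
The z_c×3.34 term appears on both sides and cancels. Collect the known terms of each column as K = Σ(ρt)_known − 3.34 × (depth of known layers): K_1 = 95.708 − 3.34×33.7 = −16.85; K_2 = 60.386 − 3.34×(1.01 + 21.8) = −15.7994.
Balance: K_1 = K_2 − x×(3.34 − 2.82), so x = (K_2 − K_1)/(3.34 − 2.82) = 1.0506/0.52 = 2.02 km.

2.02 km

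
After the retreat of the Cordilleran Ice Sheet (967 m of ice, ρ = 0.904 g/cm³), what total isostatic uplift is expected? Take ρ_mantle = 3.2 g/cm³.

273 m

Removing the load lets mantle flow back in; uplift u satisfies ρ_ice t = ρ_m u.
u = t ρ_ice/ρ_m = 967 m × 0.904/3.2 = 273 m.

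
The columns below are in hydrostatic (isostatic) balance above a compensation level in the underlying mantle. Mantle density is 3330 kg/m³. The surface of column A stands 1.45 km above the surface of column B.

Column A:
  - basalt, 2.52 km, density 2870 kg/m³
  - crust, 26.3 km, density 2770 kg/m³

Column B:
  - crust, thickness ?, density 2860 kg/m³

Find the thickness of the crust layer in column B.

23.5 km

Take the compensation level at the base of the deeper column (depth z_c below the surface of column A) and equate Σ ρ_i t_i down to z_c; mantle fills any gap and the z_c terms cancel.
Column A: 2.52×2870 + 26.3×2770 + (z_c − 28.82)×3330
Column B: 1.45×0 + x×2860 + (z_c − 1.45 − 0 − x)×3330
The z_c×3330 term appears on both sides and cancels. Collect the known terms of each column as K = Σ(ρt)_known − 3330 × (depth of known layers): K_A = 80083.4 − 3330×28.82 = −15887.2; K_B = 0 − 3330×(1.45 + 0) = −4828.5.
Balance: K_A = K_B − x×(3330 − 2860), so x = (K_B − K_A)/(3330 − 2860) = 11058.7/470 = 23.5 km.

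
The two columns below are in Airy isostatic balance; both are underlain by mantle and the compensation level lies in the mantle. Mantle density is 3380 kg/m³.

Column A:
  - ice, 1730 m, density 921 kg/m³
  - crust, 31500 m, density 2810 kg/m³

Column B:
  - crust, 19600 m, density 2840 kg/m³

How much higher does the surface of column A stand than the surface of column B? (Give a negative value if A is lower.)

3440 m

For any compensation level in the mantle, the mantle terms cancel and isostasy reduces to e = (Σt_A − Σt_B) − (Σ(ρt)_A − Σ(ρt)_B) / ρ_m.
Σt_A = 33230 m; Σt_B = 19600 m; Σ(ρt)_A = 90108330; Σ(ρt)_B = 55664000 (in m·kg/m³).
e = (33230 − 19600) − (90108330 − 55664000) / 3380 = 3440 m.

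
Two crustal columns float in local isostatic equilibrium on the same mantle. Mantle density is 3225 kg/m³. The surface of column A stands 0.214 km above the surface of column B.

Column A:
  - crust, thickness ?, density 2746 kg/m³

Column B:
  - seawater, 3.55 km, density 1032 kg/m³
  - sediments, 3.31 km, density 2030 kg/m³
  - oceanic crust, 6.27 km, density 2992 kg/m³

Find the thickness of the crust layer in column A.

29 km

Take the compensation level at the base of the deeper column (depth z_c below the surface of column A) and equate Σ ρ_i t_i down to z_c; mantle fills any gap and the z_c terms cancel.
Column A: x×2746 + (z_c − 0 − x)×3225
Column B: 0.214×0 + 3.55×1032 + 3.31×2030 + 6.27×2992 + (z_c − 0.214 − 13.13)×3225
The z_c×3225 term appears on both sides and cancels. Collect the known terms of each column as K = Σ(ρt)_known − 3225 × (depth of known layers): K_A = 0 − 3225×0 = 0; K_B = 29142.74 − 3225×(0.214 + 13.13) = −13891.66.
Balance: K_A − x×(3225 − 2746) = K_B, so x = (K_A − K_B)/(3225 − 2746) = 13891.7/479 = 29 km.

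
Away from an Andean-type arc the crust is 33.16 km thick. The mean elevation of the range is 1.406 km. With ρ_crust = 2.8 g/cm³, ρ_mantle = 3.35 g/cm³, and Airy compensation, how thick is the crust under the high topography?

Root depth r = h ρ_c / (ρ_m − ρ_c) = 1.406 km × 2.8 / 0.55 = 7.158 km.
Total thickness = T + h + r = 33.16 km + 1.406 km + 7.158 km = 41.7 km.

41.7 km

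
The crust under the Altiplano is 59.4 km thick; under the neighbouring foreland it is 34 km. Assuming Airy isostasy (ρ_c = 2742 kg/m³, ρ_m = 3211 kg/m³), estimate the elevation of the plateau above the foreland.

Excess crust Δ = 59.4 km − 34 km = 25.4 km, split between elevation h and root r with h + r = Δ.
Airy balance ρ_c h = (ρ_m − ρ_c) r gives r = h ρ_c/(ρ_m − ρ_c), so h (1 + ρ_c/(ρ_m − ρ_c)) = Δ, i.e. h = Δ (ρ_m − ρ_c)/ρ_m.
h = 25.4 km × 469/3211 = 3.71 km.

3.71 km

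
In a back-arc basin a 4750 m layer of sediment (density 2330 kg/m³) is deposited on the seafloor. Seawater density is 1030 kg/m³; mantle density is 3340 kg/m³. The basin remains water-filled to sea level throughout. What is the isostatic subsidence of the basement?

2670 m

Submarine loading: the sediment displaces seawater, and the subsidence is in turn flooded, so s (ρ_m − ρ_w) = t (ρ_sed − ρ_w).
s = 4750 m × (2330 − 1030) / (3340 − 1030) = 2670 m.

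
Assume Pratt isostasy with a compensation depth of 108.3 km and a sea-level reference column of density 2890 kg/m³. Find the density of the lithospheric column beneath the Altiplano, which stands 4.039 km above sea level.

2790 kg/m³

Pratt balance: ρ_ref D = ρ (D + h).
ρ = ρ_ref D/(D + h) = 2890 × 108.3 km/(108.3 km + 4.039 km) = 2790 kg/m³.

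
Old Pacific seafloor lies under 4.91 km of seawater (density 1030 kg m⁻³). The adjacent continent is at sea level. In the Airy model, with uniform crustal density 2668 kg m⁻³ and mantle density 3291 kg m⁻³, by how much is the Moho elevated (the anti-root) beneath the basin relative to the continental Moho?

Balancing pressure at the compensation depth: replacing crust with seawater at the top is compensated by replacing crust with mantle at the base: d (ρ_c − ρ_w) = a (ρ_m − ρ_c).
a = d (ρ_c − ρ_w)/(ρ_m − ρ_c) = 4.91 km × 1638/623 = 12.9 km.

12.9 km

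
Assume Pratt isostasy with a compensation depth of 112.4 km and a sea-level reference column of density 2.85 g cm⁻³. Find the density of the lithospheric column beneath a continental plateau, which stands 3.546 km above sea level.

2.76 g cm⁻³

Pratt balance: ρ_ref D = ρ (D + h).
ρ = ρ_ref D/(D + h) = 2.85 × 112.4 km/(112.4 km + 3.546 km) = 2.76 g cm⁻³.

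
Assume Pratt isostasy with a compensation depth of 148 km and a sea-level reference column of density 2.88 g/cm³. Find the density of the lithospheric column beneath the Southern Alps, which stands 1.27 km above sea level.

2.86 g/cm³

Pratt balance: ρ_ref D = ρ (D + h).
ρ = ρ_ref D/(D + h) = 2.88 × 148 km/(148 km + 1.27 km) = 2.86 g/cm³.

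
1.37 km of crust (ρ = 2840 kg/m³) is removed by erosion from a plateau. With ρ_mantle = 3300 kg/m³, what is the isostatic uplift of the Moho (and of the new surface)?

1.18 km

Unloading: uplift u = e ρ_c/ρ_m = 1.37 km × 2840/3300 = 1.18 km.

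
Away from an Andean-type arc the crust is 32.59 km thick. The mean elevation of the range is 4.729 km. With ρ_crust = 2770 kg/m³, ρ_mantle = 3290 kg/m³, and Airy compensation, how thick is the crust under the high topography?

62.5 km

Root depth r = h ρ_c / (ρ_m − ρ_c) = 4.729 km × 2770 / 520 = 25.19 km.
Total thickness = T + h + r = 32.59 km + 4.729 km + 25.19 km = 62.5 km.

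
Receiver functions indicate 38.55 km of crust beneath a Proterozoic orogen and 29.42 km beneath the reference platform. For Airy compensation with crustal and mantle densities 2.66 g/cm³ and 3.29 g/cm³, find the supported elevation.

1.75 km

Excess crust Δ = 38.55 km − 29.42 km = 9.13 km, split between elevation h and root r with h + r = Δ.
Airy balance ρ_c h = (ρ_m − ρ_c) r gives r = h ρ_c/(ρ_m − ρ_c), so h (1 + ρ_c/(ρ_m − ρ_c)) = Δ, i.e. h = Δ (ρ_m − ρ_c)/ρ_m.
h = 9.13 km × 0.63/3.29 = 1.75 km.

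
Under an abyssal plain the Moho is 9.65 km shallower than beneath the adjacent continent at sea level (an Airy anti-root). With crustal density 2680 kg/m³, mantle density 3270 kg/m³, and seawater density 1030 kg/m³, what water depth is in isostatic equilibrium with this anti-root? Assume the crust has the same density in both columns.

3.45 km

Replacing a thickness d of crust by seawater at the top must be balanced by replacing crust with mantle at the base: d (ρ_c − ρ_w) = a (ρ_m − ρ_c).
d = a (ρ_m − ρ_c)/(ρ_c − ρ_w) = 9.65 km × 590/1650 = 3.45 km.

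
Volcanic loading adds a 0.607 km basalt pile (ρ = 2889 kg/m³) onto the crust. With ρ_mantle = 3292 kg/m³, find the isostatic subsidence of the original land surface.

0.533 km

Subaerial loading: s = t ρ_load / ρ_m.
s = 0.607 km × 2889/3292 = 0.533 km.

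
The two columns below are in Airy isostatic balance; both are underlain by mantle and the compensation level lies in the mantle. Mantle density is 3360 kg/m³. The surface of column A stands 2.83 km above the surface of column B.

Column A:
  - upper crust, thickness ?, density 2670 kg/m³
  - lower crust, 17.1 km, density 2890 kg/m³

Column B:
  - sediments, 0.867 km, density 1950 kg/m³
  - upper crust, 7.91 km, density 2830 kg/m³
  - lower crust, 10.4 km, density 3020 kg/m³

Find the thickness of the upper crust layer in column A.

Take the compensation level at the base of the deeper column (depth z_c below the surface of column A) and equate Σ ρ_i t_i down to z_c; mantle fills any gap and the z_c terms cancel.
Column A: x×2670 + 17.1×2890 + (z_c − 17.1 − x)×3360
Column B: 2.83×0 + 0.867×1950 + 7.91×2830 + 10.4×3020 + (z_c − 2.83 − 19.177)×3360
The z_c×3360 term appears on both sides and cancels. Collect the known terms of each column as K = Σ(ρt)_known − 3360 × (depth of known layers): K_A = 49419 − 3360×17.1 = −8037; K_B = 55483.95 − 3360×(2.83 + 19.177) = −18459.57.
Balance: K_A − x×(3360 − 2670) = K_B, so x = (K_A − K_B)/(3360 − 2670) = 10422.6/690 = 15.1 km.

15.1 km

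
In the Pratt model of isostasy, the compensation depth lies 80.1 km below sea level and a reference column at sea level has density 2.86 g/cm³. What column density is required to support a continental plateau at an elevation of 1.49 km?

Pratt balance: ρ_ref D = ρ (D + h).
ρ = ρ_ref D/(D + h) = 2.86 × 80.1 km/(80.1 km + 1.49 km) = 2.81 g/cm³.

2.81 g/cm³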